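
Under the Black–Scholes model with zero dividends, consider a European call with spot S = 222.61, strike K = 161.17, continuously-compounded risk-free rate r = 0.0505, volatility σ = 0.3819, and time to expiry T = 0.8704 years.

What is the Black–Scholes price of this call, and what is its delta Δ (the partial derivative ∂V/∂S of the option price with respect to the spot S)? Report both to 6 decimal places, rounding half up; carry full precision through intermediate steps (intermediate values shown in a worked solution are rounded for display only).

price = 73.513561
Δ = 0.886469

σ√T = 0.3819·√0.8704 = 0.356294
d₁ = (ln(S/K) + (r+σ²/2)T) / (σ√T) = (ln(222.61/161.17) + (0.0505+0.3819²/2)·0.8704) / 0.356294 = (0.322962 + 0.107428) / 0.356294 = 1.207961
d₂ = d₁ − σ√T = 1.207961 − 0.356294 = 0.851666
e^{−rT} = e^{−0.0505·0.8704} = 0.956997
N(d₁) = 0.886469,  N(d₂) = 0.802800
Call price V = S·N(d₁) − K·e^{−rT}·N(d₂) = 197.336822 − 123.823261 = 73.513561
Δ = N(d₁) = 0.886469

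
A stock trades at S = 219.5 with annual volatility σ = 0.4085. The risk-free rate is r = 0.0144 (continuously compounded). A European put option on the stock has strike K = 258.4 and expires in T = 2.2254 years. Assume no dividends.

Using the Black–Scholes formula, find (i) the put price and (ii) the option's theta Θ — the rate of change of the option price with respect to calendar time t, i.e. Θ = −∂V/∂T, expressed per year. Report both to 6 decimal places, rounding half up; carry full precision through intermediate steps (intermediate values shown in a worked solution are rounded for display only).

σ√T = 0.4085·√2.2254 = 0.609391
d₁ = (ln(S/K) + (r+σ²/2)T) / (σ√T) = (ln(219.5/258.4) + (0.0144+0.4085²/2)·2.2254) / 0.609391 = (-0.163157 + 0.217725) / 0.609391 = 0.089545
d₂ = d₁ − σ√T = 0.089545 − 0.609391 = -0.519846
e^{−rT} = e^{−0.0144·2.2254} = 0.968462
N(−d₁) = 0.464324,  N(−d₂) = 0.698415
Put price V = K·e^{−rT}·N(−d₂) − S·N(−d₁) = 174.778694 − 101.919198 = 72.859496
φ(d₁) = (1/√(2π))·e^{−d₁²/2} = 0.397346
Θ = −S·φ(d₁)·σ/(2√T) + r·K·e^{−rT}·N(−d₂) = −11.941571 + 2.516813 = -9.424758

price = 72.859496
Θ = -9.424758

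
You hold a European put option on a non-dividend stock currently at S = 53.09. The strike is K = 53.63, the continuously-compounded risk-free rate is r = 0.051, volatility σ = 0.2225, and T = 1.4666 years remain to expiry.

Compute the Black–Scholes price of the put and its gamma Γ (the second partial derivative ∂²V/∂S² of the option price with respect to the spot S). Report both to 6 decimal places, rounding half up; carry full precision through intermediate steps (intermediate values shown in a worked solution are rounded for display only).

σ√T = 0.2225·√1.4666 = 0.269455
d₁ = (ln(S/K) + (r+σ²/2)T) / (σ√T) = (ln(53.09/53.63) + (0.051+0.2225²/2)·1.4666) / 0.269455 = (-0.010120 + 0.111100) / 0.269455 = 0.374755
d₂ = d₁ − σ√T = 0.374755 − 0.269455 = 0.105300
e^{−rT} = e^{−0.051·1.4666} = 0.927932
N(−d₁) = 0.353921,  N(−d₂) = 0.458069
Put price V = K·e^{−rT}·N(−d₂) − S·N(−d₁) = 22.795796 − 18.789685 = 4.006111
φ(d₁) = (1/√(2π))·e^{−d₁²/2} = 0.371889
Γ = φ(d₁) / (S·σ·√T) = 0.025997

price = 4.006111
Γ = 0.025997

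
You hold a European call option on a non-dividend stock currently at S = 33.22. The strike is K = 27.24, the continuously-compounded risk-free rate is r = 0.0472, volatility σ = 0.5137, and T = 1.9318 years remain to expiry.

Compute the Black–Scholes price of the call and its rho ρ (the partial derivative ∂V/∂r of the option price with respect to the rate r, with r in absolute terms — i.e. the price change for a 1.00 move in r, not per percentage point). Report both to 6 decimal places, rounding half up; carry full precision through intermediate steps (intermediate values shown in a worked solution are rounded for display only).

σ√T = 0.5137·√1.9318 = 0.713988
d₁ = (ln(S/K) + (r+σ²/2)T) / (σ√T) = (ln(33.22/27.24) + (0.0472+0.5137²/2)·1.9318) / 0.713988 = (0.198466 + 0.346070) / 0.713988 = 0.762668
d₂ = d₁ − σ√T = 0.762668 − 0.713988 = 0.048681
e^{−rT} = e^{−0.0472·1.9318} = 0.912853
N(d₁) = 0.777169,  N(d₂) = 0.519413
Call price V = S·N(d₁) − K·e^{−rT}·N(d₂) = 25.817567 − 12.915780 = 12.901787
ρ = K·T·e^{−rT}·N(d₂) = 24.950705

price = 12.901787
ρ = 24.950705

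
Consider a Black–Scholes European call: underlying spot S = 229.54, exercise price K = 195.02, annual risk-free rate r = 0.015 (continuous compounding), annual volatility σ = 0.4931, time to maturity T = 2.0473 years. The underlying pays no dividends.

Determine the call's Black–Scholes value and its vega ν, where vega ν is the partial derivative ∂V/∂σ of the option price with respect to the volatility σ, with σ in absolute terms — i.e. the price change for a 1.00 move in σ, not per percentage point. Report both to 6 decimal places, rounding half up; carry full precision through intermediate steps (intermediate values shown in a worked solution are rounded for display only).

σ√T = 0.4931·√2.0473 = 0.705547
d₁ = (ln(S/K) + (r+σ²/2)T) / (σ√T) = (ln(229.54/195.02) + (0.015+0.4931²/2)·2.0473) / 0.705547 = (0.162975 + 0.279608) / 0.705547 = 0.627291
d₂ = d₁ − σ√T = 0.627291 − 0.705547 = -0.078256
e^{−rT} = e^{−0.015·2.0473} = 0.969757
N(d₁) = 0.734766,  N(d₂) = 0.468812
Call price V = S·N(d₁) − K·e^{−rT}·N(d₂) = 168.658094 − 88.662719 = 79.995375
φ(d₁) = (1/√(2π))·e^{−d₁²/2} = 0.327691
ν = S·φ(d₁)·√T = 107.625004

price = 79.995375
ν = 107.625004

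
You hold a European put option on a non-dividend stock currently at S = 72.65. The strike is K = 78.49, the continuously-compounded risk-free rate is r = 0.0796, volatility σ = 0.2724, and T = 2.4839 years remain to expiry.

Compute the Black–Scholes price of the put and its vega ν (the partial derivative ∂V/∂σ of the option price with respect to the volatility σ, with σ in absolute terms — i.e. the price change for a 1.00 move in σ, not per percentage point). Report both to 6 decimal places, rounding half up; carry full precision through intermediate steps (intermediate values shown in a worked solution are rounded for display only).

price = 7.974540
ν = 40.409498

σ√T = 0.2724·√2.4839 = 0.429313
d₁ = (ln(S/K) + (r+σ²/2)T) / (σ√T) = (ln(72.65/78.49) + (0.0796+0.2724²/2)·2.4839) / 0.429313 = (-0.077318 + 0.289873) / 0.429313 = 0.495106
d₂ = d₁ − σ√T = 0.495106 − 0.429313 = 0.065793
e^{−rT} = e^{−0.0796·2.4839} = 0.820601
N(−d₁) = 0.310263,  N(−d₂) = 0.473771
Put price V = K·e^{−rT}·N(−d₂) − S·N(−d₁) = 30.515123 − 22.540583 = 7.974540
φ(d₁) = (1/√(2π))·e^{−d₁²/2} = 0.352924
ν = S·φ(d₁)·√T = 40.409498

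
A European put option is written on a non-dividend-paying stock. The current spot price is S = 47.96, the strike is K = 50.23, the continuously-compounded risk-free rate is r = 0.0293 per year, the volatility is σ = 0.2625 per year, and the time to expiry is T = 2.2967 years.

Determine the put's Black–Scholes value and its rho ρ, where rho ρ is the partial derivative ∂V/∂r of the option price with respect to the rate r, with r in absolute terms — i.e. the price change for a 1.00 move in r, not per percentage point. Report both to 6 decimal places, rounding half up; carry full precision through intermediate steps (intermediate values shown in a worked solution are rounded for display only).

σ√T = 0.2625·√2.2967 = 0.397815
d₁ = (ln(S/K) + (r+σ²/2)T) / (σ√T) = (ln(47.96/50.23) + (0.0293+0.2625²/2)·2.2967) / 0.397815 = (-0.046245 + 0.146422) / 0.397815 = 0.251817
d₂ = d₁ − σ√T = 0.251817 − 0.397815 = -0.145998
e^{−rT} = e^{−0.0293·2.2967} = 0.934921
N(−d₁) = 0.400591,  N(−d₂) = 0.558039
Put price V = K·e^{−rT}·N(−d₂) − S·N(−d₁) = 26.206094 − 19.212355 = 6.993739
ρ = −K·T·e^{−rT}·N(−d₂) = -60.187537

price = 6.993739
ρ = -60.187537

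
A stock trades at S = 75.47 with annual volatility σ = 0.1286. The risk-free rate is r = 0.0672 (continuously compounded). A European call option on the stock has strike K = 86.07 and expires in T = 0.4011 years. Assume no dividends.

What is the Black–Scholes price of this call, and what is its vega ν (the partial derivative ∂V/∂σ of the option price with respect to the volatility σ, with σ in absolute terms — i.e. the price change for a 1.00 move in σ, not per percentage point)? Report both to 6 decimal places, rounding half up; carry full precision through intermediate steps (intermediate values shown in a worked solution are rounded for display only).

price = 0.305679
ν = 8.817573

σ√T = 0.1286·√0.4011 = 0.081446
d₁ = (ln(S/K) + (r+σ²/2)T) / (σ√T) = (ln(75.47/86.07) + (0.0672+0.1286²/2)·0.4011) / 0.081446 = (-0.131426 + 0.030271) / 0.081446 = -1.241997
d₂ = d₁ − σ√T = -1.241997 − 0.081446 = -1.323442
e^{−rT} = e^{−0.0672·0.4011} = 0.973406
N(d₁) = 0.107119,  N(d₂) = 0.092844
Call price V = S·N(d₁) − K·e^{−rT}·N(d₂) = 8.084264 − 7.778585 = 0.305679
φ(d₁) = (1/√(2π))·e^{−d₁²/2} = 0.184480
ν = S·φ(d₁)·√T = 8.817573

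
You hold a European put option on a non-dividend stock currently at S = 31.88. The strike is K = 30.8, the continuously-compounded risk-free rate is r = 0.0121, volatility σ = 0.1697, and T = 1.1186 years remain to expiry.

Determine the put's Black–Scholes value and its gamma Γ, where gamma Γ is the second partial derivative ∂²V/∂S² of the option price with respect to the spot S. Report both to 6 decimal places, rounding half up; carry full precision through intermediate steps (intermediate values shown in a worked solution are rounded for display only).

price = 1.558087
Γ = 0.065414

σ√T = 0.1697·√1.1186 = 0.179481
d₁ = (ln(S/K) + (r+σ²/2)T) / (σ√T) = (ln(31.88/30.8) + (0.0121+0.1697²/2)·1.1186) / 0.179481 = (0.034464 + 0.029642) / 0.179481 = 0.357174
d₂ = d₁ − σ√T = 0.357174 − 0.179481 = 0.177692
e^{−rT} = e^{−0.0121·1.1186} = 0.986556
N(−d₁) = 0.360481,  N(−d₂) = 0.429482
Put price V = K·e^{−rT}·N(−d₂) − S·N(−d₁) = 13.050219 − 11.492131 = 1.558087
φ(d₁) = (1/√(2π))·e^{−d₁²/2} = 0.374290
Γ = φ(d₁) / (S·σ·√T) = 0.065414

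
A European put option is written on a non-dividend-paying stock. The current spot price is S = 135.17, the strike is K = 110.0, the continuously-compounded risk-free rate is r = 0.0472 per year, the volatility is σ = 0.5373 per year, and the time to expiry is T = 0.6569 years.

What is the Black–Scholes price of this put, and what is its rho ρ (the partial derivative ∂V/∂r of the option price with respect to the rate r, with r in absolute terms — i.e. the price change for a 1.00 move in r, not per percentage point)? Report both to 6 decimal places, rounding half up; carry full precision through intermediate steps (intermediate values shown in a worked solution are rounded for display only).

price = 9.525330
ρ = -26.058006

σ√T = 0.5373·√0.6569 = 0.435478
d₁ = (ln(S/K) + (r+σ²/2)T) / (σ√T) = (ln(135.17/110.0) + (0.0472+0.5373²/2)·0.6569) / 0.435478 = (0.206053 + 0.125826) / 0.435478 = 0.762103
d₂ = d₁ − σ√T = 0.762103 − 0.435478 = 0.326625
e^{−rT} = e^{−0.0472·0.6569} = 0.969470
N(−d₁) = 0.222999,  N(−d₂) = 0.371976
Put price V = K·e^{−rT}·N(−d₂) − S·N(−d₁) = 39.668147 − 30.142817 = 9.525330
ρ = −K·T·e^{−rT}·N(−d₂) = -26.058006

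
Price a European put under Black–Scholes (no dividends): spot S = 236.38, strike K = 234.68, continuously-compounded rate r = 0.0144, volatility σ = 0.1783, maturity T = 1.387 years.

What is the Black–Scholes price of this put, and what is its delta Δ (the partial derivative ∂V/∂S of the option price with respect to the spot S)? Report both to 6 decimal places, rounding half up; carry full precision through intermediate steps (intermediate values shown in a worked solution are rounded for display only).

σ√T = 0.1783·√1.387 = 0.209986
d₁ = (ln(S/K) + (r+σ²/2)T) / (σ√T) = (ln(236.38/234.68) + (0.0144+0.1783²/2)·1.387) / 0.209986 = (0.007218 + 0.042020) / 0.209986 = 0.234481
d₂ = d₁ − σ√T = 0.234481 − 0.209986 = 0.024495
e^{−rT} = e^{−0.0144·1.387} = 0.980225
N(−d₁) = 0.407306,  N(−d₂) = 0.490229
Put price V = K·e^{−rT}·N(−d₂) − S·N(−d₁) = 112.771894 − 96.278970 = 16.492924
Δ = −N(−d₁) = -0.407306

price = 16.492924
Δ = -0.407306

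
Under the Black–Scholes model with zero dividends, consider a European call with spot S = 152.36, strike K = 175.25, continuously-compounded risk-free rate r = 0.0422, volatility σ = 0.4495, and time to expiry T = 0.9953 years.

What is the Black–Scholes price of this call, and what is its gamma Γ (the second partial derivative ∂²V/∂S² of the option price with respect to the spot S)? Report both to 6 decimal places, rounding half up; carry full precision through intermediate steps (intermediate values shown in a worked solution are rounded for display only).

price = 21.244786
Γ = 0.005839

σ√T = 0.4495·√0.9953 = 0.448442
d₁ = (ln(S/K) + (r+σ²/2)T) / (σ√T) = (ln(152.36/175.25) + (0.0422+0.4495²/2)·0.9953) / 0.448442 = (-0.139967 + 0.142552) / 0.448442 = 0.005763
d₂ = d₁ − σ√T = 0.005763 − 0.448442 = -0.442679
e^{−rT} = e^{−0.0422·0.9953} = 0.958868
N(d₁) = 0.502299,  N(d₂) = 0.328999
Call price V = S·N(d₁) − K·e^{−rT}·N(d₂) = 76.530318 − 55.285531 = 21.244786
φ(d₁) = (1/√(2π))·e^{−d₁²/2} = 0.398936
Γ = φ(d₁) / (S·σ·√T) = 0.005839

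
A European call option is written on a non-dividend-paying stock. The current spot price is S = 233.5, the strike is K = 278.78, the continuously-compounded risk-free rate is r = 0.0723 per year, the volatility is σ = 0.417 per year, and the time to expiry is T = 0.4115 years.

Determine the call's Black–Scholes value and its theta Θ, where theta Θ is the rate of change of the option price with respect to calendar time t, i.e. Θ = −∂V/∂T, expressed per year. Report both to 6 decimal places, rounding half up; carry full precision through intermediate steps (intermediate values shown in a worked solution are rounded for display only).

σ√T = 0.417·√0.4115 = 0.267498
d₁ = (ln(S/K) + (r+σ²/2)T) / (σ√T) = (ln(233.5/278.78) + (0.0723+0.417²/2)·0.4115) / 0.267498 = (-0.177241 + 0.065529) / 0.267498 = -0.417617
d₂ = d₁ − σ√T = -0.417617 − 0.267498 = -0.685115
e^{−rT} = e^{−0.0723·0.4115} = 0.970687
N(d₁) = 0.338114,  N(d₂) = 0.246636
Call price V = S·N(d₁) − K·e^{−rT}·N(d₂) = 78.949545 − 66.741602 = 12.207943
φ(d₁) = (1/√(2π))·e^{−d₁²/2} = 0.365627
Θ = −S·φ(d₁)·σ/(2√T) − r·K·e^{−rT}·N(d₂) = −27.748966 − 4.825418 = -32.574384

price = 12.207943
Θ = -32.574384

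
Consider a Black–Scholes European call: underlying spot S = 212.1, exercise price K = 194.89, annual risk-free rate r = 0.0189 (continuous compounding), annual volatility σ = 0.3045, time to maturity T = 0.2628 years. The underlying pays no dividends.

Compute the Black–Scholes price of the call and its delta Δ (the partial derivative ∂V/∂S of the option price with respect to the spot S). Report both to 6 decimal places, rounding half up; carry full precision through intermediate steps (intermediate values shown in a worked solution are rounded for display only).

σ√T = 0.3045·√0.2628 = 0.156099
d₁ = (ln(S/K) + (r+σ²/2)T) / (σ√T) = (ln(212.1/194.89) + (0.0189+0.3045²/2)·0.2628) / 0.156099 = (0.084623 + 0.017150) / 0.156099 = 0.651977
d₂ = d₁ − σ√T = 0.651977 − 0.156099 = 0.495878
e^{−rT} = e^{−0.0189·0.2628} = 0.995045
N(d₁) = 0.742792,  N(d₂) = 0.690010
Call price V = S·N(d₁) − K·e^{−rT}·N(d₂) = 157.546183 − 133.809730 = 23.736453
Δ = N(d₁) = 0.742792

price = 23.736453
Δ = 0.742792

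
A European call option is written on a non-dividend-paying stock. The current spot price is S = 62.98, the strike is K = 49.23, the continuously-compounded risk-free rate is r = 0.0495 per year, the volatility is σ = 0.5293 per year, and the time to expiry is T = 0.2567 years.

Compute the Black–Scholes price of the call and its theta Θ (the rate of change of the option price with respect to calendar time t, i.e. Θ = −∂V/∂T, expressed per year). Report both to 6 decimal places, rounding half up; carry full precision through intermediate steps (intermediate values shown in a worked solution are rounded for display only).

price = 15.682856
Θ = -9.085338

σ√T = 0.5293·√0.2567 = 0.268173
d₁ = (ln(S/K) + (r+σ²/2)T) / (σ√T) = (ln(62.98/49.23) + (0.0495+0.5293²/2)·0.2567) / 0.268173 = (0.246314 + 0.048665) / 0.268173 = 1.099958
d₂ = d₁ − σ√T = 1.099958 − 0.268173 = 0.831786
e^{−rT} = e^{−0.0495·0.2567} = 0.987374
N(d₁) = 0.864325,  N(d₂) = 0.797235
Call price V = S·N(d₁) − K·e^{−rT}·N(d₂) = 54.435182 − 38.752326 = 15.682856
φ(d₁) = (1/√(2π))·e^{−d₁²/2} = 0.217862
Θ = −S·φ(d₁)·σ/(2√T) − r·K·e^{−rT}·N(d₂) = −7.167098 − 1.918240 = -9.085338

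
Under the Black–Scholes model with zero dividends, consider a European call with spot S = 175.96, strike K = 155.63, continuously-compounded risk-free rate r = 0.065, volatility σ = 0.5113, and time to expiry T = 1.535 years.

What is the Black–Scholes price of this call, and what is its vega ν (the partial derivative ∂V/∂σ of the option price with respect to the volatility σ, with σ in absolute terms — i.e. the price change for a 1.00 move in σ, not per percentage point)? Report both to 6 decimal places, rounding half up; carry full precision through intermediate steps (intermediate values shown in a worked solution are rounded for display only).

price = 59.240969
ν = 69.577081

σ√T = 0.5113·√1.535 = 0.633476
d₁ = (ln(S/K) + (r+σ²/2)T) / (σ√T) = (ln(175.96/155.63) + (0.065+0.5113²/2)·1.535) / 0.633476 = (0.122775 + 0.300421) / 0.633476 = 0.668054
d₂ = d₁ − σ√T = 0.668054 − 0.633476 = 0.034578
e^{−rT} = e^{−0.065·1.535} = 0.905041
N(d₁) = 0.747950,  N(d₂) = 0.513792
Call price V = S·N(d₁) − K·e^{−rT}·N(d₂) = 131.609364 − 72.368395 = 59.240969
φ(d₁) = (1/√(2π))·e^{−d₁²/2} = 0.319152
ν = S·φ(d₁)·√T = 69.577081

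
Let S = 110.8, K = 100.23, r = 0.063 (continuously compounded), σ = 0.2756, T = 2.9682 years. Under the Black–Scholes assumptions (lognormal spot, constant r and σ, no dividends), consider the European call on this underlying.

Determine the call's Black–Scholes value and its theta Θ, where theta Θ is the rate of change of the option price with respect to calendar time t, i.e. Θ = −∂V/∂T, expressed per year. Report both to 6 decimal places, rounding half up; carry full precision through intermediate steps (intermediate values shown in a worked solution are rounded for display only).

σ√T = 0.2756·√2.9682 = 0.474816
d₁ = (ln(S/K) + (r+σ²/2)T) / (σ√T) = (ln(110.8/100.23) + (0.063+0.2756²/2)·2.9682) / 0.474816 = (0.100259 + 0.299722) / 0.474816 = 0.842391
d₂ = d₁ − σ√T = 0.842391 − 0.474816 = 0.367575
e^{−rT} = e^{−0.063·2.9682} = 0.829447
N(d₁) = 0.800215,  N(d₂) = 0.643405
Call price V = S·N(d₁) − K·e^{−rT}·N(d₂) = 88.663873 − 53.489731 = 35.174142
φ(d₁) = (1/√(2π))·e^{−d₁²/2} = 0.279781
Θ = −S·φ(d₁)·σ/(2√T) − r·K·e^{−rT}·N(d₂) = −2.479476 − 3.369853 = -5.849329

price = 35.174142
Θ = -5.849329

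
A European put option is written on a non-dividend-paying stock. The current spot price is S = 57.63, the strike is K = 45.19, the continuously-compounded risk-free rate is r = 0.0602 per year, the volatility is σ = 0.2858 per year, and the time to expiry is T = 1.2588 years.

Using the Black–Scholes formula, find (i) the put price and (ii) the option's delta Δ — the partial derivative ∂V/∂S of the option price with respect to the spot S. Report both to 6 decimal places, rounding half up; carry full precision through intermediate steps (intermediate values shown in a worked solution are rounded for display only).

σ√T = 0.2858·√1.2588 = 0.320657
d₁ = (ln(S/K) + (r+σ²/2)T) / (σ√T) = (ln(57.63/45.19) + (0.0602+0.2858²/2)·1.2588) / 0.320657 = (0.243167 + 0.127190) / 0.320657 = 1.154997
d₂ = d₁ − σ√T = 1.154997 − 0.320657 = 0.834340
e^{−rT} = e^{−0.0602·1.2588} = 0.927020
N(−d₁) = 0.124046,  N(−d₂) = 0.202045
Put price V = K·e^{−rT}·N(−d₂) − S·N(−d₁) = 8.464071 − 7.148766 = 1.315305
Δ = −N(−d₁) = -0.124046

price = 1.315305
Δ = -0.124046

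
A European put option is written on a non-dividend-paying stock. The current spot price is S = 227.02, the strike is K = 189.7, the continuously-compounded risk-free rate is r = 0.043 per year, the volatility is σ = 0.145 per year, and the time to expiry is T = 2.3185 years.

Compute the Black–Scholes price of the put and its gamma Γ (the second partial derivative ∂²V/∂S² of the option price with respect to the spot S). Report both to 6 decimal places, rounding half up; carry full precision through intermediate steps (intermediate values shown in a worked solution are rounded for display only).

σ√T = 0.145·√2.3185 = 0.220786
d₁ = (ln(S/K) + (r+σ²/2)T) / (σ√T) = (ln(227.02/189.7) + (0.043+0.145²/2)·2.3185) / 0.220786 = (0.179594 + 0.124069) / 0.220786 = 1.375372
d₂ = d₁ − σ√T = 1.375372 − 0.220786 = 1.154586
e^{−rT} = e^{−0.043·2.3185} = 0.905113
N(−d₁) = 0.084508,  N(−d₂) = 0.124130
Put price V = K·e^{−rT}·N(−d₂) − S·N(−d₁) = 21.313101 − 19.185010 = 2.128091
φ(d₁) = (1/√(2π))·e^{−d₁²/2} = 0.154933
Γ = φ(d₁) / (S·σ·√T) = 0.003091

price = 2.128091
Γ = 0.003091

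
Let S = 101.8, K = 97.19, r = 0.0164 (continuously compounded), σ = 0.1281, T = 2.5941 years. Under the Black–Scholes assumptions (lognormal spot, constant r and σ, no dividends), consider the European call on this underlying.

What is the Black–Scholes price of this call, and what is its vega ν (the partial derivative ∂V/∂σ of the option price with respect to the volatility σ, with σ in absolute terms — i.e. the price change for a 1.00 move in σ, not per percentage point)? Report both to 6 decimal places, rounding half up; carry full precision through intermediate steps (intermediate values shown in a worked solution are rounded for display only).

σ√T = 0.1281·√2.5941 = 0.206321
d₁ = (ln(S/K) + (r+σ²/2)T) / (σ√T) = (ln(101.8/97.19) + (0.0164+0.1281²/2)·2.5941) / 0.206321 = (0.046342 + 0.063827) / 0.206321 = 0.533973
d₂ = d₁ − σ√T = 0.533973 − 0.206321 = 0.327652
e^{−rT} = e^{−0.0164·2.5941} = 0.958349
N(d₁) = 0.703320,  N(d₂) = 0.628413
Call price V = S·N(d₁) − K·e^{−rT}·N(d₂) = 71.597965 − 58.531586 = 13.066379
φ(d₁) = (1/√(2π))·e^{−d₁²/2} = 0.345936
ν = S·φ(d₁)·√T = 56.720052

price = 13.066379
ν = 56.720052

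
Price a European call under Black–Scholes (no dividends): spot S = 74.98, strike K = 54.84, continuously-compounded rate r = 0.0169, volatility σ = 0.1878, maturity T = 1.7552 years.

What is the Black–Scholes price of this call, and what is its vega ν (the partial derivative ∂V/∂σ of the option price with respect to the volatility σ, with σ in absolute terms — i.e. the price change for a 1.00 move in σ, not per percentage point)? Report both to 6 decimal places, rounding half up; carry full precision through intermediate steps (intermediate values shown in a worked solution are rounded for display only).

σ√T = 0.1878·√1.7552 = 0.248805
d₁ = (ln(S/K) + (r+σ²/2)T) / (σ√T) = (ln(74.98/54.84) + (0.0169+0.1878²/2)·1.7552) / 0.248805 = (0.312802 + 0.060615) / 0.248805 = 1.500840
d₂ = d₁ − σ√T = 1.500840 − 0.248805 = 1.252035
e^{−rT} = e^{−0.0169·1.7552} = 0.970773
N(d₁) = 0.933302,  N(d₂) = 0.894722
Call price V = S·N(d₁) − K·e^{−rT}·N(d₂) = 69.978951 − 47.632448 = 22.346503
φ(d₁) = (1/√(2π))·e^{−d₁²/2} = 0.129354
ν = S·φ(d₁)·√T = 12.849612

price = 22.346503
ν = 12.849612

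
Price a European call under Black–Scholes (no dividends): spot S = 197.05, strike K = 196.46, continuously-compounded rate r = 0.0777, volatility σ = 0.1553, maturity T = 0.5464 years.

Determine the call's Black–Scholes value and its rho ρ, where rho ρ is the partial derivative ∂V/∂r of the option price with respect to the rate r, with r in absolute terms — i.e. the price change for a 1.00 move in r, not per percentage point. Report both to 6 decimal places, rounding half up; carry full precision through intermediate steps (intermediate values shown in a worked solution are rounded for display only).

σ√T = 0.1553·√0.5464 = 0.114796
d₁ = (ln(S/K) + (r+σ²/2)T) / (σ√T) = (ln(197.05/196.46) + (0.0777+0.1553²/2)·0.5464) / 0.114796 = (0.002999 + 0.049044) / 0.114796 = 0.453352
d₂ = d₁ − σ√T = 0.453352 − 0.114796 = 0.338556
e^{−rT} = e^{−0.0777·0.5464} = 0.958433
N(d₁) = 0.674852,  N(d₂) = 0.632528
Call price V = S·N(d₁) − K·e^{−rT}·N(d₂) = 132.979654 − 119.101082 = 13.878571
ρ = K·T·e^{−rT}·N(d₂) = 65.076831

price = 13.878571
ρ = 65.076831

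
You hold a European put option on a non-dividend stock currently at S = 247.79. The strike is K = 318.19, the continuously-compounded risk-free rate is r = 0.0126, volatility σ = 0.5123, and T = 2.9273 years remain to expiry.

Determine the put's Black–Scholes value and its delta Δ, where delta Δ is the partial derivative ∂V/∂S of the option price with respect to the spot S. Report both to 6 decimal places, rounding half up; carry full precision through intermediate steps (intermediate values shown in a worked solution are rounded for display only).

price = 125.943534
Δ = -0.422681

σ√T = 0.5123·√2.9273 = 0.876512
d₁ = (ln(S/K) + (r+σ²/2)T) / (σ√T) = (ln(247.79/318.19) + (0.0126+0.5123²/2)·2.9273) / 0.876512 = (-0.250067 + 0.421021) / 0.876512 = 0.195039
d₂ = d₁ − σ√T = 0.195039 − 0.876512 = -0.681474
e^{−rT} = e^{−0.0126·2.9273} = 0.963788
N(−d₁) = 0.422681,  N(−d₂) = 0.752214
Put price V = K·e^{−rT}·N(−d₂) − S·N(−d₁) = 230.679747 − 104.736213 = 125.943534
Δ = −N(−d₁) = -0.422681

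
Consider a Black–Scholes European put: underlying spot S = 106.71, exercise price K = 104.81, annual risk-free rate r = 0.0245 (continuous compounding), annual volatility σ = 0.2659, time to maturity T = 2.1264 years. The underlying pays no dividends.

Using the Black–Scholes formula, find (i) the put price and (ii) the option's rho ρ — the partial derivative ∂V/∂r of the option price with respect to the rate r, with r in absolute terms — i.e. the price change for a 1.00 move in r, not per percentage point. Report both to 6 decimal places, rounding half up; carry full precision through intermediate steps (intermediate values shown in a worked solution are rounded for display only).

price = 12.493193
ρ = -106.889235

σ√T = 0.2659·√2.1264 = 0.387740
d₁ = (ln(S/K) + (r+σ²/2)T) / (σ√T) = (ln(106.71/104.81) + (0.0245+0.2659²/2)·2.1264) / 0.387740 = (0.017966 + 0.127268) / 0.387740 = 0.374565
d₂ = d₁ − σ√T = 0.374565 − 0.387740 = -0.013176
e^{−rT} = e^{−0.0245·2.1264} = 0.949237
N(−d₁) = 0.353992,  N(−d₂) = 0.505256
Put price V = K·e^{−rT}·N(−d₂) − S·N(−d₁) = 50.267699 − 37.774506 = 12.493193
ρ = −K·T·e^{−rT}·N(−d₂) = -106.889235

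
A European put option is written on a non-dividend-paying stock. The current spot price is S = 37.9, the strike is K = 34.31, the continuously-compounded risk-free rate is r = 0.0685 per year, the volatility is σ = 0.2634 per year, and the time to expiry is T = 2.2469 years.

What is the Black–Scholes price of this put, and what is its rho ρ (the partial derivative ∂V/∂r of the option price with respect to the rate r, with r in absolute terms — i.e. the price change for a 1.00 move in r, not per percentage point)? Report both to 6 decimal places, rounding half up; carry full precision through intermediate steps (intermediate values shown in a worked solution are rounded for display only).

price = 2.053967
ρ = -21.702410

σ√T = 0.2634·√2.2469 = 0.394828
d₁ = (ln(S/K) + (r+σ²/2)T) / (σ√T) = (ln(37.9/34.31) + (0.0685+0.2634²/2)·2.2469) / 0.394828 = (0.099514 + 0.231857) / 0.394828 = 0.839281
d₂ = d₁ − σ√T = 0.839281 − 0.394828 = 0.444453
e^{−rT} = e^{−0.0685·2.2469} = 0.857347
N(−d₁) = 0.200656,  N(−d₂) = 0.328357
Put price V = K·e^{−rT}·N(−d₂) − S·N(−d₁) = 9.658823 − 7.604857 = 2.053967
ρ = −K·T·e^{−rT}·N(−d₂) = -21.702410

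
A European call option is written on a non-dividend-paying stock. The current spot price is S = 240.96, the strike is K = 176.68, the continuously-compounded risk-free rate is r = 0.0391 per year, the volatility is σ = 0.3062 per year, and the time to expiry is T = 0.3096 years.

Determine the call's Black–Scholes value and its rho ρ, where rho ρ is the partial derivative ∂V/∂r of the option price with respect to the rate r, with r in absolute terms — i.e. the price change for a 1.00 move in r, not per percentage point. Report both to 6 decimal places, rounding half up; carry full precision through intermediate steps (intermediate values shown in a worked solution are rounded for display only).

price = 66.798854
ρ = 52.130256

σ√T = 0.3062·√0.3096 = 0.170375
d₁ = (ln(S/K) + (r+σ²/2)T) / (σ√T) = (ln(240.96/176.68) + (0.0391+0.3062²/2)·0.3096) / 0.170375 = (0.310291 + 0.026619) / 0.170375 = 1.977462
d₂ = d₁ − σ√T = 1.977462 − 0.170375 = 1.807087
e^{−rT} = e^{−0.0391·0.3096} = 0.987968
N(d₁) = 0.976005,  N(d₂) = 0.964626
Call price V = S·N(d₁) − K·e^{−rT}·N(d₂) = 235.178233 − 168.379379 = 66.798854
ρ = K·T·e^{−rT}·N(d₂) = 52.130256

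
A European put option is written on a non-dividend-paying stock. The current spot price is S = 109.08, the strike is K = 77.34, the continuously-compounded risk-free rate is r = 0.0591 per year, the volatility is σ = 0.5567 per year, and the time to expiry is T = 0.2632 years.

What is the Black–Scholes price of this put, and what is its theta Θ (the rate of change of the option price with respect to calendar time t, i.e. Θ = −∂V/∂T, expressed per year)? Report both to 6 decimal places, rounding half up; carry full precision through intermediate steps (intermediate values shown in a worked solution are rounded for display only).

σ√T = 0.5567·√0.2632 = 0.285604
d₁ = (ln(S/K) + (r+σ²/2)T) / (σ√T) = (ln(109.08/77.34) + (0.0591+0.5567²/2)·0.2632) / 0.285604 = (0.343870 + 0.056340) / 0.285604 = 1.401277
d₂ = d₁ − σ√T = 1.401277 − 0.285604 = 1.115673
e^{−rT} = e^{−0.0591·0.2632} = 0.984565
N(−d₁) = 0.080566,  N(−d₂) = 0.132281
Put price V = K·e^{−rT}·N(−d₂) − S·N(−d₁) = 10.072710 − 8.788099 = 1.284610
φ(d₁) = (1/√(2π))·e^{−d₁²/2} = 0.149460
Θ = −S·φ(d₁)·σ/(2√T) + r·K·e^{−rT}·N(−d₂) = −8.845413 + 0.595297 = -8.250116

price = 1.284610
Θ = -8.250116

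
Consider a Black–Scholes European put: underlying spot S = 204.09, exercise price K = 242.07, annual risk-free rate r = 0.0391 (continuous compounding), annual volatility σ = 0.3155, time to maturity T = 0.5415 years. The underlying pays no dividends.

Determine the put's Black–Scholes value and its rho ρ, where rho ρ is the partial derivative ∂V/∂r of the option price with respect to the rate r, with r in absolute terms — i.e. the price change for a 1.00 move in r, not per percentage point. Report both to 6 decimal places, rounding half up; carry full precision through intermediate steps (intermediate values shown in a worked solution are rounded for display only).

σ√T = 0.3155·√0.5415 = 0.232166
d₁ = (ln(S/K) + (r+σ²/2)T) / (σ√T) = (ln(204.09/242.07) + (0.0391+0.3155²/2)·0.5415) / 0.232166 = (-0.170666 + 0.048123) / 0.232166 = -0.527824
d₂ = d₁ − σ√T = -0.527824 − 0.232166 = -0.759990
e^{−rT} = e^{−0.0391·0.5415} = 0.979050
N(−d₁) = 0.701189,  N(−d₂) = 0.776370
Put price V = K·e^{−rT}·N(−d₂) − S·N(−d₁) = 183.998520 − 143.105688 = 40.892832
ρ = −K·T·e^{−rT}·N(−d₂) = -99.635199

price = 40.892832
ρ = -99.635199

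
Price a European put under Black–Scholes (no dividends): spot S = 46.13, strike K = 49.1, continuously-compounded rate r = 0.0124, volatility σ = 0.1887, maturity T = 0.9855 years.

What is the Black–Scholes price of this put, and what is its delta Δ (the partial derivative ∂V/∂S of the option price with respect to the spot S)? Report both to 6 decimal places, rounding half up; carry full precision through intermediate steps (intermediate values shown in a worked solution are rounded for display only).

σ√T = 0.1887·√0.9855 = 0.187327
d₁ = (ln(S/K) + (r+σ²/2)T) / (σ√T) = (ln(46.13/49.1) + (0.0124+0.1887²/2)·0.9855) / 0.187327 = (-0.062396 + 0.029766) / 0.187327 = -0.174186
d₂ = d₁ − σ√T = -0.174186 − 0.187327 = -0.361512
e^{−rT} = e^{−0.0124·0.9855} = 0.987854
N(−d₁) = 0.569140,  N(−d₂) = 0.641142
Put price V = K·e^{−rT}·N(−d₂) − S·N(−d₁) = 31.097712 − 26.254437 = 4.843275
Δ = −N(−d₁) = -0.569140

price = 4.843275
Δ = -0.569140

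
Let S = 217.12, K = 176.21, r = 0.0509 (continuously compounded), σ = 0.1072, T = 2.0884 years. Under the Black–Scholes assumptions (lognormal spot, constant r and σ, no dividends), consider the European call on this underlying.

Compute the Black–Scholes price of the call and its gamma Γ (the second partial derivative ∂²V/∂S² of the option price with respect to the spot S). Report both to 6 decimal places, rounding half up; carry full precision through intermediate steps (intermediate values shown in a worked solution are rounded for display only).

σ√T = 0.1072·√2.0884 = 0.154918
d₁ = (ln(S/K) + (r+σ²/2)T) / (σ√T) = (ln(217.12/176.21) + (0.0509+0.1072²/2)·2.0884) / 0.154918 = (0.208774 + 0.118299) / 0.154918 = 2.111267
d₂ = d₁ − σ√T = 2.111267 − 0.154918 = 1.956349
e^{−rT} = e^{−0.0509·2.0884} = 0.899155
N(d₁) = 0.982625,  N(d₂) = 0.974788
Call price V = S·N(d₁) − K·e^{−rT}·N(d₂) = 213.347609 − 154.445551 = 58.902057
φ(d₁) = (1/√(2π))·e^{−d₁²/2} = 0.042952
Γ = φ(d₁) / (S·σ·√T) = 0.001277

price = 58.902057
Γ = 0.001277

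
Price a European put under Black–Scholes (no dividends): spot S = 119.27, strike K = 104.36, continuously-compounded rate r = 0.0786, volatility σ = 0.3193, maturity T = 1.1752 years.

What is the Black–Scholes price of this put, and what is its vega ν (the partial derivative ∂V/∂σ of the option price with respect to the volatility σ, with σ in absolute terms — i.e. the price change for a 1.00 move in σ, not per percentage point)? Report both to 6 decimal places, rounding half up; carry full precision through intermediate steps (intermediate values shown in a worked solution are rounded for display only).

σ√T = 0.3193·√1.1752 = 0.346142
d₁ = (ln(S/K) + (r+σ²/2)T) / (σ√T) = (ln(119.27/104.36) + (0.0786+0.3193²/2)·1.1752) / 0.346142 = (0.133543 + 0.152278) / 0.346142 = 0.825733
d₂ = d₁ − σ√T = 0.825733 − 0.346142 = 0.479591
e^{−rT} = e^{−0.0786·1.1752} = 0.911767
N(−d₁) = 0.204478,  N(−d₂) = 0.315759
Put price V = K·e^{−rT}·N(−d₂) − S·N(−d₁) = 30.045114 − 24.388049 = 5.657064
φ(d₁) = (1/√(2π))·e^{−d₁²/2} = 0.283695
ν = S·φ(d₁)·√T = 36.680768

price = 5.657064
ν = 36.680768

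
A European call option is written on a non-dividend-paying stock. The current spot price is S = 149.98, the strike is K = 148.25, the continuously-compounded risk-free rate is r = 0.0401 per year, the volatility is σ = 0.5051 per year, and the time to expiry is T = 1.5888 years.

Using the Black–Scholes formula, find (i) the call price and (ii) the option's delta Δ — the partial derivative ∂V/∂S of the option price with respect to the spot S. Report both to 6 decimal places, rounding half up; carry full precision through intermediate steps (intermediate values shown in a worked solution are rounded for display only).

price = 41.785387
Δ = 0.668809

σ√T = 0.5051·√1.5888 = 0.636666
d₁ = (ln(S/K) + (r+σ²/2)T) / (σ√T) = (ln(149.98/148.25) + (0.0401+0.5051²/2)·1.5888) / 0.636666 = (0.011602 + 0.266383) / 0.636666 = 0.436626
d₂ = d₁ − σ√T = 0.436626 − 0.636666 = -0.200041
e^{−rT} = e^{−0.0401·1.5888} = 0.938276
N(d₁) = 0.668809,  N(d₂) = 0.420724
Call price V = S·N(d₁) − K·e^{−rT}·N(d₂) = 100.307908 − 58.522521 = 41.785387
Δ = N(d₁) = 0.668809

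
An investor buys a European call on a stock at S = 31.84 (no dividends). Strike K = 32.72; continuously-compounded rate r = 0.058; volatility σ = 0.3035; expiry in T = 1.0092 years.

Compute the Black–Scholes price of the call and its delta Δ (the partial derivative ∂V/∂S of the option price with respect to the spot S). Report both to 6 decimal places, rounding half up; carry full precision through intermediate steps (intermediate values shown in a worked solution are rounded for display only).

σ√T = 0.3035·√1.0092 = 0.304893
d₁ = (ln(S/K) + (r+σ²/2)T) / (σ√T) = (ln(31.84/32.72) + (0.058+0.3035²/2)·1.0092) / 0.304893 = (-0.027263 + 0.105013) / 0.304893 = 0.255009
d₂ = d₁ − σ√T = 0.255009 − 0.304893 = -0.049884
e^{−rT} = e^{−0.058·1.0092} = 0.943147
N(d₁) = 0.600642,  N(d₂) = 0.480107
Call price V = S·N(d₁) − K·e^{−rT}·N(d₂) = 19.124433 − 14.815993 = 4.308441
Δ = N(d₁) = 0.600642

price = 4.308441
Δ = 0.600642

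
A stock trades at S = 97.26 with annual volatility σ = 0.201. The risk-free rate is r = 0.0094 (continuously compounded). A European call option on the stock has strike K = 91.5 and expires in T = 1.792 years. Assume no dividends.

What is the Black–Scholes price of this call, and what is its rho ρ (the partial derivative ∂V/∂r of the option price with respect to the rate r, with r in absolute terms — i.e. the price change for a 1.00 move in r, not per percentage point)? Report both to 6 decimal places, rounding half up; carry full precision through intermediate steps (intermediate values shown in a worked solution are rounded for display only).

σ√T = 0.201·√1.792 = 0.269070
d₁ = (ln(S/K) + (r+σ²/2)T) / (σ√T) = (ln(97.26/91.5) + (0.0094+0.201²/2)·1.792) / 0.269070 = (0.061049 + 0.053044) / 0.269070 = 0.424027
d₂ = d₁ − σ√T = 0.424027 − 0.269070 = 0.154957
e^{−rT} = e^{−0.0094·1.792} = 0.983296
N(d₁) = 0.664227,  N(d₂) = 0.561573
Call price V = S·N(d₁) − K·e^{−rT}·N(d₂) = 64.602718 − 50.525582 = 14.077135
ρ = K·T·e^{−rT}·N(d₂) = 90.541843

price = 14.077135
ρ = 90.541843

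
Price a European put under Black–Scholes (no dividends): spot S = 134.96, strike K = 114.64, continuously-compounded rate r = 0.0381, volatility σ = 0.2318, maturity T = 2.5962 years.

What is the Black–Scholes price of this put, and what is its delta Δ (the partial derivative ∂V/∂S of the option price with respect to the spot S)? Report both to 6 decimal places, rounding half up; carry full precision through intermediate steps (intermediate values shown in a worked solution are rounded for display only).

σ√T = 0.2318·√2.5962 = 0.373493
d₁ = (ln(S/K) + (r+σ²/2)T) / (σ√T) = (ln(134.96/114.64) + (0.0381+0.2318²/2)·2.5962) / 0.373493 = (0.163182 + 0.168664) / 0.373493 = 0.888492
d₂ = d₁ − σ√T = 0.888492 − 0.373493 = 0.514999
e^{−rT} = e^{−0.0381·2.5962} = 0.905820
N(−d₁) = 0.187138,  N(−d₂) = 0.303277
Put price V = K·e^{−rT}·N(−d₂) − S·N(−d₁) = 31.493242 − 25.256172 = 6.237070
Δ = −N(−d₁) = -0.187138

price = 6.237070
Δ = -0.187138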